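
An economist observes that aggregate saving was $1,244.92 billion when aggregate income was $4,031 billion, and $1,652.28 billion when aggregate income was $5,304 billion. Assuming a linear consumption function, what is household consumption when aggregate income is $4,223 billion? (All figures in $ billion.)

C = 2916.64

MPS = ΔS/ΔY = (1652.28 − 1244.92)/(5304 − 4031) = 407.36/1273 = 0.32
MPC = 1 − MPS = 0.68
Autonomous saving = 1244.92 − 0.32(4031) = -45, so a = 45
C = 45 + 0.68(4223) = 45 + 2871.64 = 2916.64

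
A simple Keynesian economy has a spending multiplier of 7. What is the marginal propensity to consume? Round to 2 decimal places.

k = 1/(1 − MPC), so 1 − MPC = 1/k = 1/7 = 0.1429
MPC = 1 − 0.1429 = 0.86

MPC = 0.86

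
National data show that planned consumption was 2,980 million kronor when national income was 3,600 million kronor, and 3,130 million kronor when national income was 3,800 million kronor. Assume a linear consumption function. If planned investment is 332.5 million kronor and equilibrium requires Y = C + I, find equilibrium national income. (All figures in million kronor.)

MPC = (3130 − 2980)/(3800 − 3600) = 150/200 = 0.75
a = 2980 − 0.75(3600) = 280
Equilibrium: Y = 280 + 0.75Y + 332.5
0.25Y = 612.5, so Y = 612.5/0.25 = 2450

Y = 2450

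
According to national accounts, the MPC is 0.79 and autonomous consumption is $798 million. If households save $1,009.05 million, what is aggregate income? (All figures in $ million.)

S = Y − C = -798 + 0.21Y
-798 + 0.21Y = 1009.05, so 0.21Y = 1807.05 and Y = 8605

Y = 8605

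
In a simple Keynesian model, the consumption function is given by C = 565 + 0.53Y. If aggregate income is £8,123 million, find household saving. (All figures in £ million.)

C = 565 + 0.53(8123) = 565 + 4305.19 = 4870.19
S = Y − C = 8123 − 4870.19 = 3252.81

S = 3252.81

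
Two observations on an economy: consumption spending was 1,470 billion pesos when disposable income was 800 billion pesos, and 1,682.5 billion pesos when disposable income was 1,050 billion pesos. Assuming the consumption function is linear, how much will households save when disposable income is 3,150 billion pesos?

S = -317.5

MPC = (1682.5 − 1470)/(1050 − 800) = 212.5/250 = 0.85
a = 1470 − 0.85(800) = 1470 − 680 = 790
C = 790 + 0.85(3150) = 3467.5
S = 3150 − 3467.5 = -317.5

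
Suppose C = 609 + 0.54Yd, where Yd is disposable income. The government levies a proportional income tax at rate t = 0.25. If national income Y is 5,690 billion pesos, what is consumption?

Yd = (1 − 0.25)(5690) = 0.75(5690) = 4267.5
C = 609 + 0.54(4267.5) = 609 + 2304.45 = 2913.45

C = 2913.45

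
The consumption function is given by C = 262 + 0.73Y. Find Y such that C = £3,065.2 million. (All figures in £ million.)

Y = 3840

262 + 0.73Y = 3065.2
0.73Y = 2803.2, so Y = 2803.2/0.73 = 3840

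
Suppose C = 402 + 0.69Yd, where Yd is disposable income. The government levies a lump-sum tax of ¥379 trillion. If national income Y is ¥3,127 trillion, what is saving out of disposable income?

S = 449.88

Yd = Y − T = 3127 − 379 = 2748
C = 402 + 0.69(2748) = 402 + 1896.12 = 2298.12
S = Yd − C = 2748 − 2298.12 = 449.88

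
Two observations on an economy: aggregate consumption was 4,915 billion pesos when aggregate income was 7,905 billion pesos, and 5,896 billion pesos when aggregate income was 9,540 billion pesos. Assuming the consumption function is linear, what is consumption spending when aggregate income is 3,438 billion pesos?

C = 2234.8

MPC = (5896 − 4915)/(9540 − 7905) = 981/1635 = 0.6
a = 4915 − 0.6(7905) = 4915 − 4743 = 172
C = 172 + 0.6(3438) = 172 + 2062.8 = 2234.8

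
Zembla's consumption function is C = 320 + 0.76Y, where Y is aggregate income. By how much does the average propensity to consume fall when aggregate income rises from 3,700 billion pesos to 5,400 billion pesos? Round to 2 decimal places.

At Y = 3700: C = 320 + 0.76(3700) = 3132, APC = 3132/3700 = 0.846
At Y = 5400: C = 4424, APC = 4424/5400 = 0.819
Fall in APC = 0.846 − 0.819 = 0.027 ≈ 0.03

ΔAPC = 0.03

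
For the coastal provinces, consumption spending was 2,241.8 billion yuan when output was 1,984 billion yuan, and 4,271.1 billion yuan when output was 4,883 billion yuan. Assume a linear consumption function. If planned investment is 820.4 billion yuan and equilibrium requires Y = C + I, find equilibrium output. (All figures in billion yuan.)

Y = 5578

MPC = (4271.1 − 2241.8)/(4883 − 1984) = 2029.3/2899 = 0.7
a = 2241.8 − 0.7(1984) = 853
Equilibrium: Y = 853 + 0.7Y + 820.4
0.3Y = 1673.4, so Y = 1673.4/0.3 = 5578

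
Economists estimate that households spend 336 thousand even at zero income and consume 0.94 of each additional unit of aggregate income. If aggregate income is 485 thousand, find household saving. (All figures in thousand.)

C = 336 + 0.94(485) = 336 + 455.9 = 791.9
S = Y − C = 485 − 791.9 = -306.9

S = -306.9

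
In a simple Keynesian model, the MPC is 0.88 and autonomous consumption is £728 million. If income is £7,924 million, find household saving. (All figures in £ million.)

C = 728 + 0.88(7924) = 728 + 6973.12 = 7701.12
S = Y − C = 7924 − 7701.12 = 222.88

S = 222.88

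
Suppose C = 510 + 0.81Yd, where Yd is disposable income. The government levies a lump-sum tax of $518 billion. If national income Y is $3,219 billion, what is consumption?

Yd = Y − T = 3219 − 518 = 2701
C = 510 + 0.81(2701) = 510 + 2187.81 = 2697.81

C = 2697.81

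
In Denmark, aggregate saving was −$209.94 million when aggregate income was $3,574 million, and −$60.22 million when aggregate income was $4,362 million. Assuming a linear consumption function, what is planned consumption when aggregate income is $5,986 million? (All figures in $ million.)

MPS = ΔS/ΔY = (-60.22 − (-209.94))/(4362 − 3574) = 149.72/788 = 0.19
MPC = 1 − MPS = 0.81
Autonomous saving = -209.94 − 0.19(3574) = -889, so a = 889
C = 889 + 0.81(5986) = 889 + 4848.66 = 5737.66

C = 5737.66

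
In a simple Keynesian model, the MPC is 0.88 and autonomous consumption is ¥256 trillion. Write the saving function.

S = Y − C = Y − (256 + 0.88Y) = -256 + (1 − 0.88)Y

S = -256 + 0.12Y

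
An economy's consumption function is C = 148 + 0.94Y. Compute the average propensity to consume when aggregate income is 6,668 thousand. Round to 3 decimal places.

APC = 0.962

C = 148 + 0.94(6668) = 6415.92
APC = C/Y = 6415.92/6668 = 0.962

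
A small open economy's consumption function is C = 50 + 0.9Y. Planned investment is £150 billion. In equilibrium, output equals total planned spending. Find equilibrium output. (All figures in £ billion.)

Y = 2000

Y = C + I = 50 + 0.9Y + 150
Y − 0.9Y = 200
0.1Y = 200, so Y = 200/0.1 = 2000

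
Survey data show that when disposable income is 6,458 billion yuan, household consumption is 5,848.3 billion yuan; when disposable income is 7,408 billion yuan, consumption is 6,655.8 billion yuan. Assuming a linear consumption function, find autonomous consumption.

MPC = ΔC/ΔY = (6655.8 − 5848.3)/(7408 − 6458) = 807.5/950 = 0.85
a = C − MPC·Y = 5848.3 − 0.85(6458) = 5848.3 − 5489.3 = 359

a = 359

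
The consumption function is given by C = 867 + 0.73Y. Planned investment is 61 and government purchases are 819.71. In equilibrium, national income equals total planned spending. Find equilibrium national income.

Y = 6473

Y = C + I + G = 867 + 0.73Y + 61 + 819.71
Y − 0.73Y = 1747.71
0.27Y = 1747.71, so Y = 1747.71/0.27 = 6473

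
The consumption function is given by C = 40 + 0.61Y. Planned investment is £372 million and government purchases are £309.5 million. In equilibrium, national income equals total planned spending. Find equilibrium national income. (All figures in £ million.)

Y = C + I + G = 40 + 0.61Y + 372 + 309.5
Y − 0.61Y = 721.5
0.39Y = 721.5, so Y = 721.5/0.39 = 1850

Y = 1850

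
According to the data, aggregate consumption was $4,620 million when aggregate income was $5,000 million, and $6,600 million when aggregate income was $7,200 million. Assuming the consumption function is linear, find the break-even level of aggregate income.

Y = 1200

MPC = (6600 − 4620)/(7200 − 5000) = 1980/2200 = 0.9
a = 4620 − 0.9(5000) = 4620 − 4500 = 120
Break-even: Y = a/(1−MPC) = 120/0.1 = 1200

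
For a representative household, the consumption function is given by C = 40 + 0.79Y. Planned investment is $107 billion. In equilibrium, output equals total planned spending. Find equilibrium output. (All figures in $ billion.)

Y = 700

Y = C + I = 40 + 0.79Y + 107
Y − 0.79Y = 147
0.21Y = 147, so Y = 147/0.21 = 700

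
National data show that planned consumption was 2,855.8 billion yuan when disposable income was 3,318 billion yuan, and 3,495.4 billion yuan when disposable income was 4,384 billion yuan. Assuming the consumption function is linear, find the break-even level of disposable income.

MPC = (3495.4 − 2855.8)/(4384 − 3318) = 639.6/1066 = 0.6
a = 2855.8 − 0.6(3318) = 2855.8 − 1990.8 = 865
Break-even: Y = a/(1−MPC) = 865/0.4 = 2162.5

Y = 2162.5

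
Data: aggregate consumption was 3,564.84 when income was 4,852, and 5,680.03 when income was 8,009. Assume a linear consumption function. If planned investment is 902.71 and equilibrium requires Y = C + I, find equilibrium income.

Y = 3687

MPC = (5680.03 − 3564.84)/(8009 − 4852) = 2115.19/3157 = 0.67
a = 3564.84 − 0.67(4852) = 314
Equilibrium: Y = 314 + 0.67Y + 902.71
0.33Y = 1216.71, so Y = 1216.71/0.33 = 3687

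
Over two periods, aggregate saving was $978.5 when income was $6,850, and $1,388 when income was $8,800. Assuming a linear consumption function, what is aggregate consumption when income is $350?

MPS = ΔS/ΔY = (1388 − 978.5)/(8800 − 6850) = 409.5/1950 = 0.21
MPC = 1 − MPS = 0.79
Autonomous saving = 978.5 − 0.21(6850) = -460, so a = 460
C = 460 + 0.79(350) = 460 + 276.5 = 736.5

C = 736.5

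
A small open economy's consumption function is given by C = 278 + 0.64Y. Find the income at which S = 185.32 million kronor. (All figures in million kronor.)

Y = 1287

S = Y − C = -278 + 0.36Y
-278 + 0.36Y = 185.32, so 0.36Y = 463.32 and Y = 1287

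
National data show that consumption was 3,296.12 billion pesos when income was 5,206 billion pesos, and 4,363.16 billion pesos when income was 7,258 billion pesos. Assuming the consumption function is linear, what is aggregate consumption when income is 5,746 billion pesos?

C = 3576.92

MPC = (4363.16 − 3296.12)/(7258 − 5206) = 1067.04/2052 = 0.52
a = 3296.12 − 0.52(5206) = 3296.12 − 2707.12 = 589
C = 589 + 0.52(5746) = 589 + 2987.92 = 3576.92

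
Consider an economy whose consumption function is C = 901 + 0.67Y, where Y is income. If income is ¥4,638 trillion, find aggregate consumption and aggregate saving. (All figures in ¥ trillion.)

C = 4008.46; S = 629.54

C = 901 + 0.67(4638) = 901 + 3107.46 = 4008.46
S = Y − C = 4638 − 4008.46 = 629.54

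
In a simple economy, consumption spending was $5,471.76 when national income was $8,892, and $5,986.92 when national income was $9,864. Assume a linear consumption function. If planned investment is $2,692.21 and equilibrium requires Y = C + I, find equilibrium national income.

Y = 7343

MPC = (5986.92 − 5471.76)/(9864 − 8892) = 515.16/972 = 0.53
a = 5471.76 − 0.53(8892) = 759
Equilibrium: Y = 759 + 0.53Y + 2692.21
0.47Y = 3451.21, so Y = 3451.21/0.47 = 7343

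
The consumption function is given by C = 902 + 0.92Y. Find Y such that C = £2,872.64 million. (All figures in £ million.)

902 + 0.92Y = 2872.64
0.92Y = 1970.64, so Y = 1970.64/0.92 = 2142

Y = 2142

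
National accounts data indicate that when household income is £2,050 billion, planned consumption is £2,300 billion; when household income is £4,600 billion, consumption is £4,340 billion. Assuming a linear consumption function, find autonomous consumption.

MPC = ΔC/ΔY = (4340 − 2300)/(4600 − 2050) = 2040/2550 = 0.8
a = C − MPC·Y = 2300 − 0.8(2050) = 2300 − 1640 = 660

a = 660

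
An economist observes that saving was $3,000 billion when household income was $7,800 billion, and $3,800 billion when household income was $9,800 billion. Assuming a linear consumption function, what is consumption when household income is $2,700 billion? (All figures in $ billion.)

MPS = ΔS/ΔY = (3800 − 3000)/(9800 − 7800) = 800/2000 = 0.4
MPC = 1 − MPS = 0.6
Autonomous saving = 3000 − 0.4(7800) = -120, so a = 120
C = 120 + 0.6(2700) = 120 + 1620 = 1740

C = 1740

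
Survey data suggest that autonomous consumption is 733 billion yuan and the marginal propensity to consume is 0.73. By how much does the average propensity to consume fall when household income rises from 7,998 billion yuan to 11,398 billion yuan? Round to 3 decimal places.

ΔAPC = 0.027

At Y = 7998: C = 733 + 0.73(7998) = 6571.54, APC = 6571.54/7998 = 0.8216
At Y = 11398: C = 9053.54, APC = 9053.54/11398 = 0.7943
Fall in APC = 0.8216 − 0.7943 = 0.0273 ≈ 0.027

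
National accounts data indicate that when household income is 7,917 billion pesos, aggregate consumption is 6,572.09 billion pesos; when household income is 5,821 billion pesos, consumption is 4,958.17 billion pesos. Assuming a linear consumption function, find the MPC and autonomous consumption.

MPC = 0.77; a = 476

MPC = ΔC/ΔY = (6572.09 − 4958.17)/(7917 − 5821) = 1613.92/2096 = 0.77
a = C − MPC·Y = 4958.17 − 0.77(5821) = 4958.17 − 4482.17 = 476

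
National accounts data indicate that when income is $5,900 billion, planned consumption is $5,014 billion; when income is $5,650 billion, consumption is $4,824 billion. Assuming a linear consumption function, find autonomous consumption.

a = 530

MPC = ΔC/ΔY = (5014 − 4824)/(5900 − 5650) = 190/250 = 0.76
a = C − MPC·Y = 4824 − 0.76(5650) = 4824 − 4294 = 530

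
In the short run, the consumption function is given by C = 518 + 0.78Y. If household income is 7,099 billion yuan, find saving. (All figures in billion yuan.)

S = 1043.78

C = 518 + 0.78(7099) = 518 + 5537.22 = 6055.22
S = Y − C = 7099 − 6055.22 = 1043.78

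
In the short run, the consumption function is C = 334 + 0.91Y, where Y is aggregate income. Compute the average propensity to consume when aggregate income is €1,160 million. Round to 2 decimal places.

C = 334 + 0.91(1160) = 1389.6
APC = C/Y = 1389.6/1160 = 1.20

APC = 1.20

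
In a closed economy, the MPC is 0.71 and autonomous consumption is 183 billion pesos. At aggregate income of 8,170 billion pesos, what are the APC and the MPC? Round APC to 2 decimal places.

MPC = 0.71 (the slope of the consumption function)
C = 183 + 0.71(8170) = 5983.7, so APC = 5983.7/8170 = 0.73

APC = 0.73; MPC = 0.71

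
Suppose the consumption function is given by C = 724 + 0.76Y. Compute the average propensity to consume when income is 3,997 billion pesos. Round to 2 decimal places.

APC = 0.94

C = 724 + 0.76(3997) = 3761.72
APC = C/Y = 3761.72/3997 = 0.94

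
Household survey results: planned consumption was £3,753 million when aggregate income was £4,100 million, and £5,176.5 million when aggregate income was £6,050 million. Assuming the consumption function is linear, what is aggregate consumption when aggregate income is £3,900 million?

MPC = (5176.5 − 3753)/(6050 − 4100) = 1423.5/1950 = 0.73
a = 3753 − 0.73(4100) = 3753 − 2993 = 760
C = 760 + 0.73(3900) = 760 + 2847 = 3607

C = 3607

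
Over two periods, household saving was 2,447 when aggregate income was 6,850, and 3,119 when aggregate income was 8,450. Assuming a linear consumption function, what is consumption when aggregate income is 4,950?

MPS = ΔS/ΔY = (3119 − 2447)/(8450 − 6850) = 672/1600 = 0.42
MPC = 1 − MPS = 0.58
Autonomous saving = 2447 − 0.42(6850) = -430, so a = 430
C = 430 + 0.58(4950) = 430 + 2871 = 3301

C = 3301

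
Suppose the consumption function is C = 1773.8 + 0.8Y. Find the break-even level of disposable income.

At break-even, C = Y: 1773.8 + 0.8Y = Y
0.2Y = 1773.8, so Y = 1773.8/0.2 = 8869

Y = 8869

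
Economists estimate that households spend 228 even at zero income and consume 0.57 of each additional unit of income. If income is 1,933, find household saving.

S = 603.19

C = 228 + 0.57(1933) = 228 + 1101.81 = 1329.81
S = Y − C = 1933 − 1329.81 = 603.19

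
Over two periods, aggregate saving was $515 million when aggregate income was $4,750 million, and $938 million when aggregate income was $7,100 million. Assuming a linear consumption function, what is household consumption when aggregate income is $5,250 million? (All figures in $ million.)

MPS = ΔS/ΔY = (938 − 515)/(7100 − 4750) = 423/2350 = 0.18
MPC = 1 − MPS = 0.82
Autonomous saving = 515 − 0.18(4750) = -340, so a = 340
C = 340 + 0.82(5250) = 340 + 4305 = 4645

C = 4645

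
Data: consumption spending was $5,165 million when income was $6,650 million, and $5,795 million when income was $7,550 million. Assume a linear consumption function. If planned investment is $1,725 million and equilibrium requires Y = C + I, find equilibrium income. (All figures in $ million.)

Y = 7450

MPC = (5795 − 5165)/(7550 − 6650) = 630/900 = 0.7
a = 5165 − 0.7(6650) = 510
Equilibrium: Y = 510 + 0.7Y + 1725
0.3Y = 2235, so Y = 2235/0.3 = 7450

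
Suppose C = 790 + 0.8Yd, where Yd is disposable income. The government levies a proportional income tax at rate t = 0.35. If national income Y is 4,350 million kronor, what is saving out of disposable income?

S = -224.5

Yd = (1 − 0.35)(4350) = 0.65(4350) = 2827.5
C = 790 + 0.8(2827.5) = 790 + 2262 = 3052
S = Yd − C = 2827.5 − 3052 = -224.5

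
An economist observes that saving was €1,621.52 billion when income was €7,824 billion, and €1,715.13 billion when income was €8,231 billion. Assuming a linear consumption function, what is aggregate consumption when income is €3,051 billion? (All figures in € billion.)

MPS = ΔS/ΔY = (1715.13 − 1621.52)/(8231 − 7824) = 93.61/407 = 0.23
MPC = 1 − MPS = 0.77
Autonomous saving = 1621.52 − 0.23(7824) = -178, so a = 178
C = 178 + 0.77(3051) = 178 + 2349.27 = 2527.27

C = 2527.27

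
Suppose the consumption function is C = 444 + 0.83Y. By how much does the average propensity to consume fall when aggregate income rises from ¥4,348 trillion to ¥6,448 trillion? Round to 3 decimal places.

ΔAPC = 0.033

At Y = 4348: C = 444 + 0.83(4348) = 4052.84, APC = 4052.84/4348 = 0.9321
At Y = 6448: C = 5795.84, APC = 5795.84/6448 = 0.8989
Fall in APC = 0.9321 − 0.8989 = 0.0332 ≈ 0.033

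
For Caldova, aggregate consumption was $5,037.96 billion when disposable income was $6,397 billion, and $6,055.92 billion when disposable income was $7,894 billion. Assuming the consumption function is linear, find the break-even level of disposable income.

MPC = (6055.92 − 5037.96)/(7894 − 6397) = 1017.96/1497 = 0.68
a = 5037.96 − 0.68(6397) = 5037.96 − 4349.96 = 688
Break-even: Y = a/(1−MPC) = 688/0.32 = 2150

Y = 2150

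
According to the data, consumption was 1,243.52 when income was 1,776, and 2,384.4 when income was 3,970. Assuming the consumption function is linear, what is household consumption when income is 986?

C = 832.72

MPC = (2384.4 − 1243.52)/(3970 − 1776) = 1140.88/2194 = 0.52
a = 1243.52 − 0.52(1776) = 1243.52 − 923.52 = 320
C = 320 + 0.52(986) = 320 + 512.72 = 832.72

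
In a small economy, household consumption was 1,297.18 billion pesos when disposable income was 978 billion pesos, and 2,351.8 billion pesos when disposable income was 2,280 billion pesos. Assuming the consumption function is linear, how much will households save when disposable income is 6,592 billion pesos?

S = 747.48

MPC = (2351.8 − 1297.18)/(2280 − 978) = 1054.62/1302 = 0.81
a = 1297.18 − 0.81(978) = 1297.18 − 792.18 = 505
C = 505 + 0.81(6592) = 5844.52
S = 6592 − 5844.52 = 747.48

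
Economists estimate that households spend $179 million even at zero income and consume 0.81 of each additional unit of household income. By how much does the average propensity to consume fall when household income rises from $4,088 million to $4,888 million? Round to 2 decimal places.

At Y = 4088: C = 179 + 0.81(4088) = 3490.28, APC = 3490.28/4088 = 0.854
At Y = 4888: C = 4138.28, APC = 4138.28/4888 = 0.847
Fall in APC = 0.854 − 0.847 = 0.007 ≈ 0.01

ΔAPC = 0.01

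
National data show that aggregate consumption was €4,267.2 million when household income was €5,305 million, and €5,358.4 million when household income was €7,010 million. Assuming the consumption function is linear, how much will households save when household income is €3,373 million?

S = 342.28

MPC = (5358.4 − 4267.2)/(7010 − 5305) = 1091.2/1705 = 0.64
a = 4267.2 − 0.64(5305) = 4267.2 − 3395.2 = 872
C = 872 + 0.64(3373) = 3030.72
S = 3373 − 3030.72 = 342.28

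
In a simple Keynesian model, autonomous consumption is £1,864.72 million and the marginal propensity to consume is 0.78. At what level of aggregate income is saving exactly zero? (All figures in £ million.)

At break-even, C = Y: 1864.72 + 0.78Y = Y
0.22Y = 1864.72, so Y = 1864.72/0.22 = 8476

Y = 8476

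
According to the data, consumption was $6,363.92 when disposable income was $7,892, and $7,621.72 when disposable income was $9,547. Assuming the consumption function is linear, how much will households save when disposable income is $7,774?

S = 1499.76

MPC = (7621.72 − 6363.92)/(9547 − 7892) = 1257.8/1655 = 0.76
a = 6363.92 − 0.76(7892) = 6363.92 − 5997.92 = 366
C = 366 + 0.76(7774) = 6274.24
S = 7774 − 6274.24 = 1499.76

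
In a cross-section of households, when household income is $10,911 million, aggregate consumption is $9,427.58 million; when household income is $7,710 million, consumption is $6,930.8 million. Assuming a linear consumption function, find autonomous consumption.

a = 917

MPC = ΔC/ΔY = (9427.58 − 6930.8)/(10911 − 7710) = 2496.78/3201 = 0.78
a = C − MPC·Y = 6930.8 − 0.78(7710) = 6930.8 − 6013.8 = 917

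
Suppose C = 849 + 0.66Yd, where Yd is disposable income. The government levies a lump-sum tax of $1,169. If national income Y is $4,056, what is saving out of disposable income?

S = 132.58

Yd = Y − T = 4056 − 1169 = 2887
C = 849 + 0.66(2887) = 849 + 1905.42 = 2754.42
S = Yd − C = 2887 − 2754.42 = 132.58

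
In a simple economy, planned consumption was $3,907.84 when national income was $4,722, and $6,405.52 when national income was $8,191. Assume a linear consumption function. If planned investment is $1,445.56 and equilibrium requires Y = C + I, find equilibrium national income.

Y = 6977

MPC = (6405.52 − 3907.84)/(8191 − 4722) = 2497.68/3469 = 0.72
a = 3907.84 − 0.72(4722) = 508
Equilibrium: Y = 508 + 0.72Y + 1445.56
0.28Y = 1953.56, so Y = 1953.56/0.28 = 6977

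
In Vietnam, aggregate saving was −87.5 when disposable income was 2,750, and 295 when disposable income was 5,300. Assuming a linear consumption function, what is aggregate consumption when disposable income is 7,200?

C = 6620

MPS = ΔS/ΔY = (295 − (-87.5))/(5300 − 2750) = 382.5/2550 = 0.15
MPC = 1 − MPS = 0.85
Autonomous saving = -87.5 − 0.15(2750) = -500, so a = 500
C = 500 + 0.85(7200) = 500 + 6120 = 6620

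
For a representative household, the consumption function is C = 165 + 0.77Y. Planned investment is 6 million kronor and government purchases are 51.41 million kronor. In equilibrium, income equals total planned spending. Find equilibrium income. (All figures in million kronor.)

Y = C + I + G = 165 + 0.77Y + 6 + 51.41
Y − 0.77Y = 222.41
0.23Y = 222.41, so Y = 222.41/0.23 = 967

Y = 967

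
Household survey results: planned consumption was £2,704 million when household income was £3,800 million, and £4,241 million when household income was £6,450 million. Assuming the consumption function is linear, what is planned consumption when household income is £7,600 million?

C = 4908

MPC = (4241 − 2704)/(6450 − 3800) = 1537/2650 = 0.58
a = 2704 − 0.58(3800) = 2704 − 2204 = 500
C = 500 + 0.58(7600) = 500 + 4408 = 4908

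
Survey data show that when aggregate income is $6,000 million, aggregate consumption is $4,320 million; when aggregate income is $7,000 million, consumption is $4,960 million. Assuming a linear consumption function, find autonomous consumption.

a = 480

MPC = ΔC/ΔY = (4960 − 4320)/(7000 − 6000) = 640/1000 = 0.64
a = C − MPC·Y = 4320 − 0.64(6000) = 4320 − 3840 = 480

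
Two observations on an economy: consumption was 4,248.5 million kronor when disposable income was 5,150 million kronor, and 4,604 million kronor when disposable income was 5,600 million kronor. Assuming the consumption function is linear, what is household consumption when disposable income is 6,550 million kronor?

C = 5354.5

MPC = (4604 − 4248.5)/(5600 − 5150) = 355.5/450 = 0.79
a = 4248.5 − 0.79(5150) = 4248.5 − 4068.5 = 180
C = 180 + 0.79(6550) = 180 + 5174.5 = 5354.5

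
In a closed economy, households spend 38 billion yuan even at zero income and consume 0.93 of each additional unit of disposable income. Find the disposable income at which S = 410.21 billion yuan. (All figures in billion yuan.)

Y = 6403

S = Y − C = -38 + 0.07Y
-38 + 0.07Y = 410.21, so 0.07Y = 448.21 and Y = 6403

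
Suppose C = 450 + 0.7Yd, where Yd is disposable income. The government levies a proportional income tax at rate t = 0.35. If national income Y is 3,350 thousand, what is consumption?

C = 1974.25

Yd = (1 − 0.35)(3350) = 0.65(3350) = 2177.5
C = 450 + 0.7(2177.5) = 450 + 1524.25 = 1974.25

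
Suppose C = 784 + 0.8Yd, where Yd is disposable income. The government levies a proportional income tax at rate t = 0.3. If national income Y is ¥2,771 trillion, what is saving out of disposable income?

S = -396.06

Yd = (1 − 0.3)(2771) = 0.7(2771) = 1939.7
C = 784 + 0.8(1939.7) = 784 + 1551.76 = 2335.76
S = Yd − C = 1939.7 − 2335.76 = -396.06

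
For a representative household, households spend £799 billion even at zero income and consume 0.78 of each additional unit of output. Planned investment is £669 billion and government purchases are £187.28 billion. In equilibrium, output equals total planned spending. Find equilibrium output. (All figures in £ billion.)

Y = 7524

Y = C + I + G = 799 + 0.78Y + 669 + 187.28
Y − 0.78Y = 1655.28
0.22Y = 1655.28, so Y = 1655.28/0.22 = 7524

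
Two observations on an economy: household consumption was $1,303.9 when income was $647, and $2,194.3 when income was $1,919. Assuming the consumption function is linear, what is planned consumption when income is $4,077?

C = 3704.9

MPC = (2194.3 − 1303.9)/(1919 − 647) = 890.4/1272 = 0.7
a = 1303.9 − 0.7(647) = 1303.9 − 452.9 = 851
C = 851 + 0.7(4077) = 851 + 2853.9 = 3704.9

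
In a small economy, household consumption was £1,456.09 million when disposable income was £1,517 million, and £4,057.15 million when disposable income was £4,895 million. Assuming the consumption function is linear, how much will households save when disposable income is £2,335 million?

MPC = (4057.15 − 1456.09)/(4895 − 1517) = 2601.06/3378 = 0.77
a = 1456.09 − 0.77(1517) = 1456.09 − 1168.09 = 288
C = 288 + 0.77(2335) = 2085.95
S = 2335 − 2085.95 = 249.05

S = 249.05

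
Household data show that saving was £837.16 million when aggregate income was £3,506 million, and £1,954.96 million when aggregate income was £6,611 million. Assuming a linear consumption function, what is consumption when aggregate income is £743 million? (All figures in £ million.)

MPS = ΔS/ΔY = (1954.96 − 837.16)/(6611 − 3506) = 1117.8/3105 = 0.36
MPC = 1 − MPS = 0.64
Autonomous saving = 837.16 − 0.36(3506) = -425, so a = 425
C = 425 + 0.64(743) = 425 + 475.52 = 900.52

C = 900.52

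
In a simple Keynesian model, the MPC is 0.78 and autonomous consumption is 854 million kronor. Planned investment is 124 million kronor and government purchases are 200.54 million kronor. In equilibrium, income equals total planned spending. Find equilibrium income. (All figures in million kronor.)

Y = C + I + G = 854 + 0.78Y + 124 + 200.54
Y − 0.78Y = 1178.54
0.22Y = 1178.54, so Y = 1178.54/0.22 = 5357

Y = 5357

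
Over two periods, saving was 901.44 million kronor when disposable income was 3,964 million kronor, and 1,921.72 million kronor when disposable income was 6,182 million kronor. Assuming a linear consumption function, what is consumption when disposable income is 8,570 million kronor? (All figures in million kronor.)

MPS = ΔS/ΔY = (1921.72 − 901.44)/(6182 − 3964) = 1020.28/2218 = 0.46
MPC = 1 − MPS = 0.54
Autonomous saving = 901.44 − 0.46(3964) = -922, so a = 922
C = 922 + 0.54(8570) = 922 + 4627.8 = 5549.8

C = 5549.8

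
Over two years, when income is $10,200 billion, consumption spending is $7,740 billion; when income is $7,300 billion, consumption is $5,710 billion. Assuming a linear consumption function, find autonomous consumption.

MPC = ΔC/ΔY = (7740 − 5710)/(10200 − 7300) = 2030/2900 = 0.7
a = C − MPC·Y = 5710 − 0.7(7300) = 5710 − 5110 = 600

a = 600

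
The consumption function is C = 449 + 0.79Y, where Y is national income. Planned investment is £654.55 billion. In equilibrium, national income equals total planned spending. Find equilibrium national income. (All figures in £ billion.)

Y = 5255

Y = C + I = 449 + 0.79Y + 654.55
Y − 0.79Y = 1103.55
0.21Y = 1103.55, so Y = 1103.55/0.21 = 5255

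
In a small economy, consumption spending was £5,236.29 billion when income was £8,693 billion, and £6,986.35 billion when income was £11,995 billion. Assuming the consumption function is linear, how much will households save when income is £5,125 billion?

S = 1779.75

MPC = (6986.35 − 5236.29)/(11995 − 8693) = 1750.06/3302 = 0.53
a = 5236.29 − 0.53(8693) = 5236.29 − 4607.29 = 629
C = 629 + 0.53(5125) = 3345.25
S = 5125 − 3345.25 = 1779.75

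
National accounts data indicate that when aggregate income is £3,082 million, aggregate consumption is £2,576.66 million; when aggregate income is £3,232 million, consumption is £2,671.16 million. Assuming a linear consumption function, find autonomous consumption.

MPC = ΔC/ΔY = (2671.16 − 2576.66)/(3232 − 3082) = 94.5/150 = 0.63
a = C − MPC·Y = 2576.66 − 0.63(3082) = 2576.66 − 1941.66 = 635

a = 635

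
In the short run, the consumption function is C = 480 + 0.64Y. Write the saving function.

S = -480 + 0.36Y

S = Y − C = Y − (480 + 0.64Y) = -480 + (1 − 0.64)Y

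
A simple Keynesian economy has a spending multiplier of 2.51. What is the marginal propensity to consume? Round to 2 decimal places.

MPC = 0.60

k = 1/(1 − MPC), so 1 − MPC = 1/k = 1/2.51 = 0.3984
MPC = 1 − 0.3984 = 0.60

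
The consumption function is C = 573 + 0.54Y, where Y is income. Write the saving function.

S = -573 + 0.46Y

S = Y − C = Y − (573 + 0.54Y) = -573 + (1 − 0.54)Y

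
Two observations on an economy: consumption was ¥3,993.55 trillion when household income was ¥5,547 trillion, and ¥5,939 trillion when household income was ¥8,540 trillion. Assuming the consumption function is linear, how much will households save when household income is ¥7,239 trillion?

S = 2145.65

MPC = (5939 − 3993.55)/(8540 − 5547) = 1945.45/2993 = 0.65
a = 3993.55 − 0.65(5547) = 3993.55 − 3605.55 = 388
C = 388 + 0.65(7239) = 5093.35
S = 7239 − 5093.35 = 2145.65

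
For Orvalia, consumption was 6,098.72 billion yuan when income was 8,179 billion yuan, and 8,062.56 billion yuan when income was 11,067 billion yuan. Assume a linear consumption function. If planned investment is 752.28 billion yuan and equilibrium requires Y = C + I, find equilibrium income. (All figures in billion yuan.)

Y = 4029

MPC = (8062.56 − 6098.72)/(11067 − 8179) = 1963.84/2888 = 0.68
a = 6098.72 − 0.68(8179) = 537
Equilibrium: Y = 537 + 0.68Y + 752.28
0.32Y = 1289.28, so Y = 1289.28/0.32 = 4029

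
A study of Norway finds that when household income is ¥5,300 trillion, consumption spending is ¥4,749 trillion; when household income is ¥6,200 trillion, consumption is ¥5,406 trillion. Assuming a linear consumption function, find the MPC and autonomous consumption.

MPC = ΔC/ΔY = (5406 − 4749)/(6200 − 5300) = 657/900 = 0.73
a = C − MPC·Y = 4749 − 0.73(5300) = 4749 − 3869 = 880

MPC = 0.73; a = 880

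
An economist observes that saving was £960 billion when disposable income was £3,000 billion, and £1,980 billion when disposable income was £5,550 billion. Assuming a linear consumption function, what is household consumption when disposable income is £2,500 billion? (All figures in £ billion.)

C = 1740

MPS = ΔS/ΔY = (1980 − 960)/(5550 − 3000) = 1020/2550 = 0.4
MPC = 1 − MPS = 0.6
Autonomous saving = 960 − 0.4(3000) = -240, so a = 240
C = 240 + 0.6(2500) = 240 + 1500 = 1740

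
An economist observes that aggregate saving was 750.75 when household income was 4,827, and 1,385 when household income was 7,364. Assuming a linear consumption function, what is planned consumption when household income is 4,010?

C = 3463.5

MPS = ΔS/ΔY = (1385 − 750.75)/(7364 − 4827) = 634.25/2537 = 0.25
MPC = 1 − MPS = 0.75
Autonomous saving = 750.75 − 0.25(4827) = -456, so a = 456
C = 456 + 0.75(4010) = 456 + 3007.5 = 3463.5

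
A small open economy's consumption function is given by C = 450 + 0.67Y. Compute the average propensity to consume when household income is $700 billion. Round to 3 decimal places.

APC = 1.313

C = 450 + 0.67(700) = 919
APC = C/Y = 919/700 = 1.313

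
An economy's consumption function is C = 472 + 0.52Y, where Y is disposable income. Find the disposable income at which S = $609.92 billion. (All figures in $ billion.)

Y = 2254

S = Y − C = -472 + 0.48Y
-472 + 0.48Y = 609.92, so 0.48Y = 1081.92 and Y = 2254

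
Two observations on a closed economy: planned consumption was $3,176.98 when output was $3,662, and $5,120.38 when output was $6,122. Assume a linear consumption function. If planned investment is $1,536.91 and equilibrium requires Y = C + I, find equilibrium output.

MPC = (5120.38 − 3176.98)/(6122 − 3662) = 1943.4/2460 = 0.79
a = 3176.98 − 0.79(3662) = 284
Equilibrium: Y = 284 + 0.79Y + 1536.91
0.21Y = 1820.91, so Y = 1820.91/0.21 = 8671

Y = 8671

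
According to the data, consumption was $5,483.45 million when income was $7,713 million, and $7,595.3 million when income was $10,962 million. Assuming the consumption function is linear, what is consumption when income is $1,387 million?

MPC = (7595.3 − 5483.45)/(10962 − 7713) = 2111.85/3249 = 0.65
a = 5483.45 − 0.65(7713) = 5483.45 − 5013.45 = 470
C = 470 + 0.65(1387) = 470 + 901.55 = 1371.55

C = 1371.55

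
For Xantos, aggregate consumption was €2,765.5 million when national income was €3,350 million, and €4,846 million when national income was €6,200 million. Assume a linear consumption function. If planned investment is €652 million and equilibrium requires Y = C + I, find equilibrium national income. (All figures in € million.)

MPC = (4846 − 2765.5)/(6200 − 3350) = 2080.5/2850 = 0.73
a = 2765.5 − 0.73(3350) = 320
Equilibrium: Y = 320 + 0.73Y + 652
0.27Y = 972, so Y = 972/0.27 = 3600

Y = 3600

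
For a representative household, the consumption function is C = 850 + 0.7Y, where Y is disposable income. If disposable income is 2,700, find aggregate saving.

S = -40

C = 850 + 0.7(2700) = 850 + 1890 = 2740
S = Y − C = 2700 − 2740 = -40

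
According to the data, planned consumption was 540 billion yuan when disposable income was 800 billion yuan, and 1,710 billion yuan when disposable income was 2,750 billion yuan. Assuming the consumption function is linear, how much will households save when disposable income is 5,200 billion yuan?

S = 2020

MPC = (1710 − 540)/(2750 − 800) = 1170/1950 = 0.6
a = 540 − 0.6(800) = 540 − 480 = 60
C = 60 + 0.6(5200) = 3180
S = 5200 − 3180 = 2020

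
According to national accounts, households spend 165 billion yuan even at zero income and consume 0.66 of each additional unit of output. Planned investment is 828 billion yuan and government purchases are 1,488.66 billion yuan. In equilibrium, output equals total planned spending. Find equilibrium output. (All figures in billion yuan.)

Y = 7299

Y = C + I + G = 165 + 0.66Y + 828 + 1488.66
Y − 0.66Y = 2481.66
0.34Y = 2481.66, so Y = 2481.66/0.34 = 7299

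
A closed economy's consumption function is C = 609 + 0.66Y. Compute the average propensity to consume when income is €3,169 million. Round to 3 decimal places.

APC = 0.852

C = 609 + 0.66(3169) = 2700.54
APC = C/Y = 2700.54/3169 = 0.852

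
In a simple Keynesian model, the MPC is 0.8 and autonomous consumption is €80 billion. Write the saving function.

S = -80 + 0.2Y

S = Y − C = Y − (80 + 0.8Y) = -80 + (1 − 0.8)Y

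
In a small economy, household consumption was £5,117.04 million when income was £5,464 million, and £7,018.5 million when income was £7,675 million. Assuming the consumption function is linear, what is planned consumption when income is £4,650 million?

MPC = (7018.5 − 5117.04)/(7675 − 5464) = 1901.46/2211 = 0.86
a = 5117.04 − 0.86(5464) = 5117.04 − 4699.04 = 418
C = 418 + 0.86(4650) = 418 + 3999 = 4417

C = 4417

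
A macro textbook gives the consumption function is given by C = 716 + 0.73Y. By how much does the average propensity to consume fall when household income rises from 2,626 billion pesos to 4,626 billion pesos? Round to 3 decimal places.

At Y = 2626: C = 716 + 0.73(2626) = 2632.98, APC = 2632.98/2626 = 1.0027
At Y = 4626: C = 4092.98, APC = 4092.98/4626 = 0.8848
Fall in APC = 1.0027 − 0.8848 = 0.1179 ≈ 0.118

ΔAPC = 0.118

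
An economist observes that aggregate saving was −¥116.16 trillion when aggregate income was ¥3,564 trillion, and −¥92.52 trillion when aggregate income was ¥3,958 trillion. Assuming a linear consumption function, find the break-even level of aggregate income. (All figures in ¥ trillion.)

Y = 5500

MPS = ΔS/ΔY = (-92.52 − (-116.16))/(3958 − 3564) = 23.64/394 = 0.06
MPC = 1 − MPS = 0.94
From S(3564) = -116.16: −a + 0.06(3564) = -116.16, so a = 213.84 − (-116.16) = 330
Break-even (S = 0): Y = a/MPS = 330/0.06 = 5500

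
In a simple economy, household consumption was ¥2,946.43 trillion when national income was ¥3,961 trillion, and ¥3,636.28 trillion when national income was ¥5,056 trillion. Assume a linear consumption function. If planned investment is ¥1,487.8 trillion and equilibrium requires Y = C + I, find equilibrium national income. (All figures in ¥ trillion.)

MPC = (3636.28 − 2946.43)/(5056 − 3961) = 689.85/1095 = 0.63
a = 2946.43 − 0.63(3961) = 451
Equilibrium: Y = 451 + 0.63Y + 1487.8
0.37Y = 1938.8, so Y = 1938.8/0.37 = 5240

Y = 5240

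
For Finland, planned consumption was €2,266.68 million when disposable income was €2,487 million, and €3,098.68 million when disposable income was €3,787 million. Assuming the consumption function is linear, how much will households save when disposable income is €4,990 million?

MPC = (3098.68 − 2266.68)/(3787 − 2487) = 832/1300 = 0.64
a = 2266.68 − 0.64(2487) = 2266.68 − 1591.68 = 675
C = 675 + 0.64(4990) = 3868.6
S = 4990 − 3868.6 = 1121.4

S = 1121.4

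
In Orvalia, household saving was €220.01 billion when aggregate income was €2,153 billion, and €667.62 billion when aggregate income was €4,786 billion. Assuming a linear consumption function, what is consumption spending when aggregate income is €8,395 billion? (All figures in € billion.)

C = 7113.85

MPS = ΔS/ΔY = (667.62 − 220.01)/(4786 − 2153) = 447.61/2633 = 0.17
MPC = 1 − MPS = 0.83
Autonomous saving = 220.01 − 0.17(2153) = -146, so a = 146
C = 146 + 0.83(8395) = 146 + 6967.85 = 7113.85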